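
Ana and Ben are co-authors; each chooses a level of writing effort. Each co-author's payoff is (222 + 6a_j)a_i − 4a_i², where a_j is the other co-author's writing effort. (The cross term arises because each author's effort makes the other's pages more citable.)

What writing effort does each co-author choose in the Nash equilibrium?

Ana's payoff is (222 + 6a_B)a_A − 4a_A².
∂π/∂a_A = 222 + 6a_B − 8a_A = 0, so a_A = 27.75 + 0.75a_B.
Setting a_A = a_B in the reaction function: a_A = 27.75 + 0.75a_A, so a_A = 27.75 / 0.25 = 111.

111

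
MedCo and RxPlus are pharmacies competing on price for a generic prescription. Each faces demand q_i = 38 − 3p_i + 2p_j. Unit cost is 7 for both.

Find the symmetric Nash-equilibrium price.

MedCo's profit: π = (p_{MedCo} − 7)(38 − 3p_{MedCo} + 2p_{RxPlus}).
∂π/∂p_{MedCo} = 59 − 6p_{MedCo} + 2p_{RxPlus} = 0 ⇒ p_{MedCo} = 59/6 + (1/3)p_{RxPlus}.
By symmetry p_{RxPlus} = p_{MedCo}; substituting into the reaction function, (2/3)p_{MedCo} = 59/6 and p_{MedCo} = 14.75.

14.75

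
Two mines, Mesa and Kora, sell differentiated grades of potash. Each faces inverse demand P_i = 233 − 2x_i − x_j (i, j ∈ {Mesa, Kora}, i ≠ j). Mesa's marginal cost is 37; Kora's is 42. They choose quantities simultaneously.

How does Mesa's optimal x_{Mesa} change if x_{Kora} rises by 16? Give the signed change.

-4

Mine Mesa's profit: π = x_{Mesa}(233 − 2x_{Mesa} − x_{Kora}) − 37x_{Mesa}.
∂π/∂x_{Mesa} = 196 − 4x_{Mesa} − x_{Kora} = 0 ⇒ x_{Mesa} = 49 − 0.25x_{Kora}.
The reaction-function slope is −0.25, so a 16-unit rise in x_{Kora} moves x_{Mesa} by −0.25 × 16 = −4. Mesa's best response falls — the actions are strategic substitutes.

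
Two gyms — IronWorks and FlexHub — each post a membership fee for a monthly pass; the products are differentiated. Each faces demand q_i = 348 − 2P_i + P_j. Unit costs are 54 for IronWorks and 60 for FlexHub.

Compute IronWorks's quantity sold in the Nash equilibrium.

197.6

IronWorks's profit: π = (P_{IronWorks} − 54)(348 − 2P_{IronWorks} + P_{FlexHub}).
∂π/∂P_{IronWorks} = 456 − 4P_{IronWorks} + P_{FlexHub} = 0 ⇒ P_{IronWorks} = 114 + 0.25P_{FlexHub}.
Similarly P_{FlexHub} = 117 + 0.25P_{IronWorks}.
Substituting the second reaction function into the first: P_{IronWorks} = 114 + 0.25(117 + 0.25P_{IronWorks}), which gives 0.9375P_{IronWorks} = 143.25 ⇒ P_{IronWorks} = 152.8.
Then P_{FlexHub} = 117 + 0.25·152.8 = 155.2.
q_{IronWorks} = 348 − 2·152.8 + 155.2 = 197.6.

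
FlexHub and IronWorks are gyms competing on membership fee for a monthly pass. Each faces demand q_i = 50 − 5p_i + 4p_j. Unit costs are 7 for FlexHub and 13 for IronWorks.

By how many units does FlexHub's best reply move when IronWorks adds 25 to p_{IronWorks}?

10

FlexHub's profit: π = (p_{FlexHub} − 7)(50 − 5p_{FlexHub} + 4p_{IronWorks}).
∂π/∂p_{FlexHub} = 85 − 10p_{FlexHub} + 4p_{IronWorks} = 0 ⇒ p_{FlexHub} = 8.5 + 0.4p_{IronWorks}.
The reaction-function slope is 0.4, so a 25-unit rise in p_{IronWorks} moves p_{FlexHub} by 0.4 × 25 = 10. FlexHub's best response rises — the actions are strategic complements.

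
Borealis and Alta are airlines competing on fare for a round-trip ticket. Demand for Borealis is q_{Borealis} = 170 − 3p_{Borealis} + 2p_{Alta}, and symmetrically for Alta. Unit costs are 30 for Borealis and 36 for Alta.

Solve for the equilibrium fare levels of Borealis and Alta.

66.125, 68.375

Borealis's profit: π = (p_{Borealis} − 30)(170 − 3p_{Borealis} + 2p_{Alta}).
∂π/∂p_{Borealis} = 260 − 6p_{Borealis} + 2p_{Alta} = 0 ⇒ p_{Borealis} = 130/3 + (1/3)p_{Alta}.
Similarly p_{Alta} = 139/3 + (1/3)p_{Borealis}.
Plugging p_{Alta} into Borealis's best response: p_{Borealis} = 130/3 + (1/3)(139/3 + (1/3)p_{Borealis}) ⇒ (8/9)p_{Borealis} = 529/9, so p_{Borealis} = 66.125.
Then p_{Alta} = 139/3 + (1/3)·66.125 = 68.375.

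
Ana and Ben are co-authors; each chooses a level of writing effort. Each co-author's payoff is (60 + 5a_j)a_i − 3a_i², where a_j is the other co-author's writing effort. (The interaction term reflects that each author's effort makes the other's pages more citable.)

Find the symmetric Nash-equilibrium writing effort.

60

Ana's payoff is (60 + 5a_B)a_A − 3a_A².
∂π/∂a_A = 60 + 5a_B − 6a_A = 0, so a_A = 10 + (5/6)a_B.
The game is symmetric, so in equilibrium a_B = a_A: the reaction function gives (1/6)a_A = 10, hence a_A = 60.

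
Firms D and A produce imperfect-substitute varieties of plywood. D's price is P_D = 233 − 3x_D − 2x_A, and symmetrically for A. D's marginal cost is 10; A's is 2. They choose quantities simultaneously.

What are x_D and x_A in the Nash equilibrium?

Firm D's profit: π = x_D(233 − 3x_D − 2x_A) − 10x_D.
∂π/∂x_D = 223 − 6x_D − 2x_A = 0 ⇒ x_D = 223/6 − (1/3)x_A.
Similarly x_A = 38.5 − (1/3)x_D.
Substituting the second reaction function into the first: x_D = 223/6 − (1/3)(38.5 − (1/3)x_D), which gives (8/9)x_D = 73/3 ⇒ x_D = 27.375.
Then x_A = 38.5 − (1/3)·27.375 = 29.375.

27.375, 29.375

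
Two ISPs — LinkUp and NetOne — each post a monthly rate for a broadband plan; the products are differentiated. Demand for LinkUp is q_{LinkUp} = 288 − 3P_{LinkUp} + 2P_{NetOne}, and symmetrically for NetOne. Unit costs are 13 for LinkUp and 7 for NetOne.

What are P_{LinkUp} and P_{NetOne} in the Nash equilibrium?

80.625, 78.375

LinkUp's profit: π = (P_{LinkUp} − 13)(288 − 3P_{LinkUp} + 2P_{NetOne}).
∂π/∂P_{LinkUp} = 327 − 6P_{LinkUp} + 2P_{NetOne} = 0 ⇒ P_{LinkUp} = 54.5 + (1/3)P_{NetOne}.
Similarly P_{NetOne} = 51.5 + (1/3)P_{LinkUp}.
Substituting the second reaction function into the first: P_{LinkUp} = 54.5 + (1/3)(51.5 + (1/3)P_{LinkUp}), which gives (8/9)P_{LinkUp} = 215/3 ⇒ P_{LinkUp} = 80.625.
Then P_{NetOne} = 51.5 + (1/3)·80.625 = 78.375.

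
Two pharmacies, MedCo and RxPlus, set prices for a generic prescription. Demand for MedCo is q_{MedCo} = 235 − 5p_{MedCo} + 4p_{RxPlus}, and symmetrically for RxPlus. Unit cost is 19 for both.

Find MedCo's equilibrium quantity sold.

180

MedCo's profit: π = (p_{MedCo} − 19)(235 − 5p_{MedCo} + 4p_{RxPlus}).
∂π/∂p_{MedCo} = 330 − 10p_{MedCo} + 4p_{RxPlus} = 0 ⇒ p_{MedCo} = 33 + 0.4p_{RxPlus}.
By symmetry p_{RxPlus} = p_{MedCo}; substituting into the reaction function, 0.6p_{MedCo} = 33 and p_{MedCo} = 55.
q_{MedCo} = 235 − 5·55 + 4·55 = 180.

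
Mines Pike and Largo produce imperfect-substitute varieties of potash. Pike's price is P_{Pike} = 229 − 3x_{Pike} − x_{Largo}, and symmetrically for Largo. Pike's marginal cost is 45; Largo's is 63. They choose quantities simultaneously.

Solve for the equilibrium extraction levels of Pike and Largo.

26.8, 23.2

Mine Pike's profit: π = x_{Pike}(229 − 3x_{Pike} − x_{Largo}) − 45x_{Pike}.
∂π/∂x_{Pike} = 184 − 6x_{Pike} − x_{Largo} = 0 ⇒ x_{Pike} = 92/3 − (1/6)x_{Largo}.
Similarly x_{Largo} = 83/3 − (1/6)x_{Pike}.
Substituting the second reaction function into the first: x_{Pike} = 92/3 − (1/6)(83/3 − (1/6)x_{Pike}), which gives (35/36)x_{Pike} = 469/18 ⇒ x_{Pike} = 26.8.
Then x_{Largo} = 83/3 − (1/6)·26.8 = 23.2.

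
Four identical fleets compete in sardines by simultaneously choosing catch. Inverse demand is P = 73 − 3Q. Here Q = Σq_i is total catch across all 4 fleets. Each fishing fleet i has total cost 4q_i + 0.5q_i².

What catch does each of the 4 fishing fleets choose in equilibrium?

4.3125

A representative fishing fleet's profit is π_i = q_i(73 − 3Q) − 4q_i − 0.5q_i², with Q = q_i + Σ_{j≠i} q_j.
First-order condition: 69 − 7q_i − 3Σ_{j≠i} q_j = 0.
With identical fishing fleets, set every q_j = q: then 69 − 7q − 9q = 0, i.e. q = 69/16 = 4.3125.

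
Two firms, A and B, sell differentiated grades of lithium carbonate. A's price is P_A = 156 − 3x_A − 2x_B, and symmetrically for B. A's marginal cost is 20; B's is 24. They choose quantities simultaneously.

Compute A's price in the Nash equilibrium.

Firm A's profit: π = x_A(156 − 3x_A − 2x_B) − 20x_A.
∂π/∂x_A = 136 − 6x_A − 2x_B = 0 ⇒ x_A = 68/3 − (1/3)x_B.
Similarly x_B = 22 − (1/3)x_A.
Substituting the second reaction function into the first: x_A = 68/3 − (1/3)(22 − (1/3)x_A), which gives (8/9)x_A = 46/3 ⇒ x_A = 17.25.
Then x_B = 22 − (1/3)·17.25 = 16.25.
P_A = 156 − 3·17.25 − 2·16.25 = 71.75.

71.75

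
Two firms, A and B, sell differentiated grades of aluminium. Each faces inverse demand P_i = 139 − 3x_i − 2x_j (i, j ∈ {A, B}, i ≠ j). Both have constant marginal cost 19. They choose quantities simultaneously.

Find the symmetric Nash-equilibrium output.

15

Firm A's profit: π = x_A(139 − 3x_A − 2x_B) − 19x_A.
∂π/∂x_A = 120 − 6x_A − 2x_B = 0 ⇒ x_A = 20 − (1/3)x_B.
By symmetry x_B = x_A; substituting into the reaction function, (4/3)x_A = 20 and x_A = 15.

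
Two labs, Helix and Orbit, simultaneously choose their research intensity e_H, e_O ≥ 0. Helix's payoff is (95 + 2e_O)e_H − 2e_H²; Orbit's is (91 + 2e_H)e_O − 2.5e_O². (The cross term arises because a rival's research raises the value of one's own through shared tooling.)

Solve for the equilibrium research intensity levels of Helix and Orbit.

41.0625, 34.625

Expanding Helix's payoff: 95e_H + 2e_Oe_H − 2e_H².
∂π/∂e_H = 95 + 2e_O − 4e_H = 0, so e_H = 23.75 + 0.5e_O.
Likewise for Orbit: e_O = 18.2 + 0.4e_H.
Plugging e_O into Helix's best response: e_H = 23.75 + 0.5(18.2 + 0.4e_H) ⇒ 0.8e_H = 32.85, so e_H = 41.0625.
Then e_O = 18.2 + 0.4·41.0625 = 34.625.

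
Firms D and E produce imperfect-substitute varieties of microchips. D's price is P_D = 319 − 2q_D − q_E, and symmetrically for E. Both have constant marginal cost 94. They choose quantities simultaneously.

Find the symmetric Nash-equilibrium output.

45

Firm D's profit: π = q_D(319 − 2q_D − q_E) − 94q_D.
∂π/∂q_D = 225 − 4q_D − q_E = 0 ⇒ q_D = 56.25 − 0.25q_E.
Setting q_D = q_E in the reaction function: q_D = 56.25 − 0.25q_D, so q_D = 56.25 / 1.25 = 45.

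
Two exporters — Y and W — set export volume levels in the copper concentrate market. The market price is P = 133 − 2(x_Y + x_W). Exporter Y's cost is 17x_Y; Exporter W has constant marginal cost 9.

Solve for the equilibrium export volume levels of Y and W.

18, 22

Exporter Y's profit: π = x_Y(133 − 2(x_Y + x_W)) − 17x_Y.
∂π/∂x_Y = 116 − 4x_Y − 2x_W = 0, so x_Y = 29 − 0.5x_W.
By the same steps for W: x_W = 31 − 0.5x_Y.
Plugging x_W into Y's best response: x_Y = 29 − 0.5(31 − 0.5x_Y) ⇒ 0.75x_Y = 13.5, so x_Y = 18.
Then x_W = 31 − 0.5·18 = 22.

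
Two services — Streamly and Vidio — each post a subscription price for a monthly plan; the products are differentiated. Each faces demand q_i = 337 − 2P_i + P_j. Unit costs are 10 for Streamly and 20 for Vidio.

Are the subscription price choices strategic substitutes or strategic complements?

strategic complements

Streamly's profit: π = (P_{Streamly} − 10)(337 − 2P_{Streamly} + P_{Vidio}).
∂π/∂P_{Streamly} = 357 − 4P_{Streamly} + P_{Vidio} = 0 ⇒ P_{Streamly} = 89.25 + 0.25P_{Vidio}.
The best-response slope dP_{Streamly}/dP_{Vidio} = 0.25 > 0: the reaction function is upward-sloping, so the choices are strategic complements.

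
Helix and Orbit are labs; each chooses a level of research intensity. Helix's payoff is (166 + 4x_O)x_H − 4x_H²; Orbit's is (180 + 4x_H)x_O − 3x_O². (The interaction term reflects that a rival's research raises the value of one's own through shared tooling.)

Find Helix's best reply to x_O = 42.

41.75

Expanding Helix's payoff: 166x_H + 4x_Ox_H − 4x_H².
∂π/∂x_H = 166 + 4x_O − 8x_H = 0, so x_H = 20.75 + 0.5x_O.
At x_O = 42: x_H = 20.75 + 0.5·42 = 41.75.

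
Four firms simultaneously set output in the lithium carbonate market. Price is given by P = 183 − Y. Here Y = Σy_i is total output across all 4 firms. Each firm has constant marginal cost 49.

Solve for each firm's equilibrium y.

A representative firm's profit is π_i = y_i(183 − Y) − 49y_i, with Y = y_i + Σ_{j≠i} y_j.
First-order condition: 134 − 2y_i − Σ_{j≠i} y_j = 0.
In a symmetric equilibrium every firm chooses the same y, so Σ_{j≠i} y_j = 3y. The condition becomes 134 − 5y = 0, giving y = 134/5 = 26.8.

26.8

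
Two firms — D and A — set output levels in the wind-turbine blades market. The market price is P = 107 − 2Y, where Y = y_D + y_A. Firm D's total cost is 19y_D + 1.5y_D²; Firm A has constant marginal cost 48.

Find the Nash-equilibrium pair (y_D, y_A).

Firm D's profit: π = y_D(107 − 2(y_D + y_A)) − 19y_D − 1.5y_D².
∂π/∂y_D = 88 − 7y_D − 2y_A = 0, so y_D = 88/7 − (2/7)y_A.
For A: ∂π/∂y_A = 59 − 4y_A − 2y_D = 0 ⇒ y_A = 14.75 − 0.5y_D.
Substituting the second reaction function into the first: y_D = 88/7 − (2/7)(14.75 − 0.5y_D), which gives (6/7)y_D = 117/14 ⇒ y_D = 9.75.
Then y_A = 14.75 − 0.5·9.75 = 9.875.

9.75, 9.875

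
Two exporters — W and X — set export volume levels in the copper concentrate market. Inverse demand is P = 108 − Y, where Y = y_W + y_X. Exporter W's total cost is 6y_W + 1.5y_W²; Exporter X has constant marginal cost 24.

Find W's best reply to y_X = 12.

18

Exporter W's profit: π = y_W(108 − (y_W + y_X)) − 6y_W − 1.5y_W².
∂π/∂y_W = 102 − 5y_W − y_X = 0, so y_W = 20.4 − 0.2y_X.
At y_X = 12: y_W = 20.4 − 0.2·12 = 18.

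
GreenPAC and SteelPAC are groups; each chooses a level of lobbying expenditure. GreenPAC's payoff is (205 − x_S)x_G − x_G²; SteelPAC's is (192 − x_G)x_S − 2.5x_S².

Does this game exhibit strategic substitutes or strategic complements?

strategic substitutes

Expanding GreenPAC's payoff: 205x_G − x_Sx_G − x_G².
∂π/∂x_G = 205 − x_S − 2x_G = 0, so x_G = 102.5 − 0.5x_S.
The best-response slope dx_G/dx_S = −0.5 < 0: the reaction function is downward-sloping, so the choices are strategic substitutes.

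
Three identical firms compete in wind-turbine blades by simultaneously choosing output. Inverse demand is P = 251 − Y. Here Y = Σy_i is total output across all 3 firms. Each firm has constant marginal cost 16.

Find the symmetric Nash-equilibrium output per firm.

A representative firm's profit is π_i = y_i(251 − Y) − 16y_i, with Y = y_i + Σ_{j≠i} y_j.
First-order condition: 235 − 2y_i − Σ_{j≠i} y_j = 0.
In a symmetric equilibrium every firm chooses the same y, so Σ_{j≠i} y_j = 2y. The condition becomes 235 − 4y = 0, giving y = 235/4 = 58.75.

58.75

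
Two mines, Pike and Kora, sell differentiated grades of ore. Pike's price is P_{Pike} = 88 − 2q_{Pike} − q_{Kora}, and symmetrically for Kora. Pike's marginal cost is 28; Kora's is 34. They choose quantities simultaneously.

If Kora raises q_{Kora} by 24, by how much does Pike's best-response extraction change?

-6

Mine Pike's profit: π = q_{Pike}(88 − 2q_{Pike} − q_{Kora}) − 28q_{Pike}.
∂π/∂q_{Pike} = 60 − 4q_{Pike} − q_{Kora} = 0 ⇒ q_{Pike} = 15 − 0.25q_{Kora}.
The reaction-function slope is −0.25, so a 24-unit rise in q_{Kora} moves q_{Pike} by −0.25 × 24 = −6. Pike's best response falls — the actions are strategic substitutes.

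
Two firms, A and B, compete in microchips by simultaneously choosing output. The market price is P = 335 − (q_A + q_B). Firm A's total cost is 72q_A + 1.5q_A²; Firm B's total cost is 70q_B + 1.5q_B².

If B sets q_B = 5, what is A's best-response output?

51.6

Firm A's profit: π = q_A(335 − (q_A + q_B)) − 72q_A − 1.5q_A².
∂π/∂q_A = 263 − 5q_A − q_B = 0, so q_A = 52.6 − 0.2q_B.
At q_B = 5: q_A = 52.6 − 0.2·5 = 51.6.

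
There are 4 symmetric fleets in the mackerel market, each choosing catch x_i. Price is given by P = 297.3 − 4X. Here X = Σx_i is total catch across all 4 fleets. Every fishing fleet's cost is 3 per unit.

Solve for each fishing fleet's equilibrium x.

A representative fishing fleet's profit is π_i = x_i(297.3 − 4X) − 3x_i, with X = x_i + Σ_{j≠i} x_j.
First-order condition: 294.3 − 8x_i − 4Σ_{j≠i} x_j = 0.
In a symmetric equilibrium every fishing fleet chooses the same x, so Σ_{j≠i} x_j = 3x. The condition becomes 294.3 − 20x = 0, giving x = 294.3/20 = 14.715.

14.715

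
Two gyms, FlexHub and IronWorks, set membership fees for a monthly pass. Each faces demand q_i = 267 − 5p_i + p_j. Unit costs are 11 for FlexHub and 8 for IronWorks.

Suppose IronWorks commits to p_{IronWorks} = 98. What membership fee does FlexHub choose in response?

42

FlexHub's profit: π = (p_{FlexHub} − 11)(267 − 5p_{FlexHub} + p_{IronWorks}).
∂π/∂p_{FlexHub} = 322 − 10p_{FlexHub} + p_{IronWorks} = 0 ⇒ p_{FlexHub} = 32.2 + 0.1p_{IronWorks}.
At p_{IronWorks} = 98: p_{FlexHub} = 32.2 + 0.1·98 = 42.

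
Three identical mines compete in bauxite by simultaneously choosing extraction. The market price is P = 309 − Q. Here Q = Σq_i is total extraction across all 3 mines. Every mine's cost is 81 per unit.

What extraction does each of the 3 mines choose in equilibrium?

57

A representative mine's profit is π_i = q_i(309 − Q) − 81q_i, with Q = q_i + Σ_{j≠i} q_j.
First-order condition: 228 − 2q_i − Σ_{j≠i} q_j = 0.
With identical mines, set every q_j = q: then 228 − 2q − 2q = 0, i.e. q = 228/4 = 57.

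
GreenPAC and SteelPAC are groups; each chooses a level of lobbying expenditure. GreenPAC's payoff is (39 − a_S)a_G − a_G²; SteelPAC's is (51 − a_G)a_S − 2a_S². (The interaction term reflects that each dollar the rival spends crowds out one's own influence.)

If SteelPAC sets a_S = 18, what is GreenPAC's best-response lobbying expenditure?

Expanding GreenPAC's payoff: 39a_G − a_Sa_G − a_G².
∂π/∂a_G = 39 − a_S − 2a_G = 0, so a_G = 19.5 − 0.5a_S.
At a_S = 18: a_G = 19.5 − 0.5·18 = 10.5.

10.5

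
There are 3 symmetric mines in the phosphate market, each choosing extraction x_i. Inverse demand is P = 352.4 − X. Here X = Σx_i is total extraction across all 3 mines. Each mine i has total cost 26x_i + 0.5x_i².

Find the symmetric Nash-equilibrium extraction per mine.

65.28

A representative mine's profit is π_i = x_i(352.4 − X) − 26x_i − 0.5x_i², with X = x_i + Σ_{j≠i} x_j.
First-order condition: 326.4 − 3x_i − Σ_{j≠i} x_j = 0.
With identical mines, set every x_j = x: then 326.4 − 3x − 2x = 0, i.e. x = 326.4/5 = 65.28.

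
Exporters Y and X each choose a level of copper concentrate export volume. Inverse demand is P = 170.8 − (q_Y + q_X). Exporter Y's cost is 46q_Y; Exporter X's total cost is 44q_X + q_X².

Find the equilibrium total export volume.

71.6

Exporter Y's profit: π = q_Y(170.8 − (q_Y + q_X)) − 46q_Y.
∂π/∂q_Y = 124.8 − 2q_Y − q_X = 0, so q_Y = 62.4 − 0.5q_X.
For X: ∂π/∂q_X = 126.8 − 4q_X − q_Y = 0 ⇒ q_X = 31.7 − 0.25q_Y.
Solving the two reaction functions simultaneously: (1 − (−0.5)(−0.25))q_Y = 62.4 − 0.5·31.7, so 0.875q_Y = 46.55 and q_Y = 53.2.
Then q_X = 31.7 − 0.25·53.2 = 18.4.
Total export volume: 53.2 + 18.4 = 71.6.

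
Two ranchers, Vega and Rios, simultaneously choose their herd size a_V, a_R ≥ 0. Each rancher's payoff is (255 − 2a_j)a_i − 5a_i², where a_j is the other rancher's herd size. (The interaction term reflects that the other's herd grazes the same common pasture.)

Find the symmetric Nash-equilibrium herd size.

Vega's payoff is (255 − 2a_R)a_V − 5a_V².
∂π/∂a_V = 255 − 2a_R − 10a_V = 0, so a_V = 25.5 − 0.2a_R.
By symmetry a_R = a_V; substituting into the reaction function, 1.2a_V = 25.5 and a_V = 21.25.

21.25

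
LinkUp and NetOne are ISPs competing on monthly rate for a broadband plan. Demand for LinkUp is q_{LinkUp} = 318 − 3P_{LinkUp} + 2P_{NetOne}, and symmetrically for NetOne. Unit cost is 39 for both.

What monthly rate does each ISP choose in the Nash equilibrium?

LinkUp's profit: π = (P_{LinkUp} − 39)(318 − 3P_{LinkUp} + 2P_{NetOne}).
∂π/∂P_{LinkUp} = 435 − 6P_{LinkUp} + 2P_{NetOne} = 0 ⇒ P_{LinkUp} = 72.5 + (1/3)P_{NetOne}.
By symmetry P_{NetOne} = P_{LinkUp}; substituting into the reaction function, (2/3)P_{LinkUp} = 72.5 and P_{LinkUp} = 108.75.

108.75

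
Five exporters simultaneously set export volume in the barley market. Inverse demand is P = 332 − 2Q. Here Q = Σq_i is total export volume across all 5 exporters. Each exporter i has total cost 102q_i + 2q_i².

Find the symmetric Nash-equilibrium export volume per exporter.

A representative exporter's profit is π_i = q_i(332 − 2Q) − 102q_i − 2q_i², with Q = q_i + Σ_{j≠i} q_j.
First-order condition: 230 − 8q_i − 2Σ_{j≠i} q_j = 0.
In a symmetric equilibrium every exporter chooses the same q, so Σ_{j≠i} q_j = 4q. The condition becomes 230 − 16q = 0, giving q = 230/16 = 14.375.

14.375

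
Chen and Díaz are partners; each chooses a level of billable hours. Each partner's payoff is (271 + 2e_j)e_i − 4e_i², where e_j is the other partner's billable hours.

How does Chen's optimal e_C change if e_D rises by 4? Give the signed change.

1

Chen's payoff is (271 + 2e_D)e_C − 4e_C².
∂π/∂e_C = 271 + 2e_D − 8e_C = 0, so e_C = 33.875 + 0.25e_D.
The reaction-function slope is 0.25, so a 4-unit rise in e_D moves e_C by 0.25 × 4 = 1. Chen's best response rises — the actions are strategic complements.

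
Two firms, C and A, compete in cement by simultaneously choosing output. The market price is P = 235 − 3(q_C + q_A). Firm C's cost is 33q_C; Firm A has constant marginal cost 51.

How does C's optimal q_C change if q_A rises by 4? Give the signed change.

Firm C's profit: π = q_C(235 − 3(q_C + q_A)) − 33q_C.
∂π/∂q_C = 202 − 6q_C − 3q_A = 0, so q_C = 101/3 − 0.5q_A.
The reaction-function slope is −0.5, so a 4-unit rise in q_A moves q_C by −0.5 × 4 = −2. C's best response falls — the actions are strategic substitutes.

-2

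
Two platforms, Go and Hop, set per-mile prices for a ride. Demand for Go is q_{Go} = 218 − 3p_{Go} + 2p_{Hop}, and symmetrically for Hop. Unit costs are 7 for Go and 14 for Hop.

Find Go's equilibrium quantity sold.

Go's profit: π = (p_{Go} − 7)(218 − 3p_{Go} + 2p_{Hop}).
∂π/∂p_{Go} = 239 − 6p_{Go} + 2p_{Hop} = 0 ⇒ p_{Go} = 239/6 + (1/3)p_{Hop}.
Similarly p_{Hop} = 130/3 + (1/3)p_{Go}.
Plugging p_{Hop} into Go's best response: p_{Go} = 239/6 + (1/3)(130/3 + (1/3)p_{Go}) ⇒ (8/9)p_{Go} = 977/18, so p_{Go} = 61.0625.
Then p_{Hop} = 130/3 + (1/3)·61.0625 = 63.6875.
q_{Go} = 218 − 3·61.0625 + 2·63.6875 = 162.1875.

162.1875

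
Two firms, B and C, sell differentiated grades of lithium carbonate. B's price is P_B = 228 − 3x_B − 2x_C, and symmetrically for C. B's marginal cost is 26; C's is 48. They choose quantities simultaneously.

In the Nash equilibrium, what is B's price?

105.875

Firm B's profit: π = x_B(228 − 3x_B − 2x_C) − 26x_B.
∂π/∂x_B = 202 − 6x_B − 2x_C = 0 ⇒ x_B = 101/3 − (1/3)x_C.
Similarly x_C = 30 − (1/3)x_B.
Substituting the second reaction function into the first: x_B = 101/3 − (1/3)(30 − (1/3)x_B), which gives (8/9)x_B = 71/3 ⇒ x_B = 26.625.
Then x_C = 30 − (1/3)·26.625 = 21.125.
P_B = 228 − 3·26.625 − 2·21.125 = 105.875.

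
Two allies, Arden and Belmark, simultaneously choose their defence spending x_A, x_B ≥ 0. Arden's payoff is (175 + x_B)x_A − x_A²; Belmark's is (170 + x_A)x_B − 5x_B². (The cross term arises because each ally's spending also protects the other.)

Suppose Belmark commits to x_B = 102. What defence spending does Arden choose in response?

Expanding Arden's payoff: 175x_A + x_Bx_A − x_A².
∂π/∂x_A = 175 + x_B − 2x_A = 0, so x_A = 87.5 + 0.5x_B.
At x_B = 102: x_A = 87.5 + 0.5·102 = 138.5.

138.5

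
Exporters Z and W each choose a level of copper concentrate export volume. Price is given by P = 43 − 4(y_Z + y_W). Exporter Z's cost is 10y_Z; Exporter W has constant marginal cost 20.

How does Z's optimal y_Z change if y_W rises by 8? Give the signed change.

Exporter Z's profit: π = y_Z(43 − 4(y_Z + y_W)) − 10y_Z.
∂π/∂y_Z = 33 − 8y_Z − 4y_W = 0, so y_Z = 4.125 − 0.5y_W.
The reaction-function slope is −0.5, so an 8-unit rise in y_W moves y_Z by −0.5 × 8 = −4. Z's best response falls — the actions are strategic substitutes.

-4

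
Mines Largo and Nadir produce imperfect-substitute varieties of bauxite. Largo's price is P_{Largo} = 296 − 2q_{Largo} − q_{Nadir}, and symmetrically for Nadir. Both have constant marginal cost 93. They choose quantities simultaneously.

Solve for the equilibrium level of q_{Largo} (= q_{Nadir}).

40.6

Mine Largo's profit: π = q_{Largo}(296 − 2q_{Largo} − q_{Nadir}) − 93q_{Largo}.
∂π/∂q_{Largo} = 203 − 4q_{Largo} − q_{Nadir} = 0 ⇒ q_{Largo} = 50.75 − 0.25q_{Nadir}.
The game is symmetric, so in equilibrium q_{Nadir} = q_{Largo}: the reaction function gives 1.25q_{Largo} = 50.75, hence q_{Largo} = 40.6.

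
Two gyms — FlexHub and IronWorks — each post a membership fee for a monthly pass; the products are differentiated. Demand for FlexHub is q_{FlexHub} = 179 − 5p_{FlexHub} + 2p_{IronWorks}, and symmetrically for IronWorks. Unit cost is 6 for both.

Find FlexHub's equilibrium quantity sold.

100.625

FlexHub's profit: π = (p_{FlexHub} − 6)(179 − 5p_{FlexHub} + 2p_{IronWorks}).
∂π/∂p_{FlexHub} = 209 − 10p_{FlexHub} + 2p_{IronWorks} = 0 ⇒ p_{FlexHub} = 20.9 + 0.2p_{IronWorks}.
Setting p_{FlexHub} = p_{IronWorks} in the reaction function: p_{FlexHub} = 20.9 + 0.2p_{FlexHub}, so p_{FlexHub} = 20.9 / 0.8 = 26.125.
q_{FlexHub} = 179 − 5·26.125 + 2·26.125 = 100.625.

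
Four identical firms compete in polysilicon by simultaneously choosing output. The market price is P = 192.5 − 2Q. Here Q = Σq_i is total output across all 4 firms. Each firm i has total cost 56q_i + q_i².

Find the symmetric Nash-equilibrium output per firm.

A representative firm's profit is π_i = q_i(192.5 − 2Q) − 56q_i − q_i², with Q = q_i + Σ_{j≠i} q_j.
First-order condition: 136.5 − 6q_i − 2Σ_{j≠i} q_j = 0.
Imposing symmetry (q_j = q for all j) turns Σ_{j≠i} q_j into 3q, so 136.5 = 12q and q = 11.375.

11.375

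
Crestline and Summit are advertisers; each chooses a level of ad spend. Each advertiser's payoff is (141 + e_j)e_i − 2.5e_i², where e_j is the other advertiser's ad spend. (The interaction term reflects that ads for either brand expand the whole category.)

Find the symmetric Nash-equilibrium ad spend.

Crestline's payoff is (141 + e_S)e_C − 2.5e_C².
∂π/∂e_C = 141 + e_S − 5e_C = 0, so e_C = 28.2 + 0.2e_S.
The game is symmetric, so in equilibrium e_S = e_C: the reaction function gives 0.8e_C = 28.2, hence e_C = 35.25.

35.25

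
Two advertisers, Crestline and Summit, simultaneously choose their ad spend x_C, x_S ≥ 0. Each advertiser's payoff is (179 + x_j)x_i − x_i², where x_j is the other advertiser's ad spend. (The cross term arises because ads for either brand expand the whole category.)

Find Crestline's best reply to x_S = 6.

92.5

Crestline's payoff is (179 + x_S)x_C − x_C².
∂π/∂x_C = 179 + x_S − 2x_C = 0, so x_C = 89.5 + 0.5x_S.
At x_S = 6: x_C = 89.5 + 0.5·6 = 92.5.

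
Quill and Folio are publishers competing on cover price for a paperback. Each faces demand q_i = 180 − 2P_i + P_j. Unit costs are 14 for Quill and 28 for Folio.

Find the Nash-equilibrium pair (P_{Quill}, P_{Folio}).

Quill's profit: π = (P_{Quill} − 14)(180 − 2P_{Quill} + P_{Folio}).
∂π/∂P_{Quill} = 208 − 4P_{Quill} + P_{Folio} = 0 ⇒ P_{Quill} = 52 + 0.25P_{Folio}.
Similarly P_{Folio} = 59 + 0.25P_{Quill}.
Substituting the second reaction function into the first: P_{Quill} = 52 + 0.25(59 + 0.25P_{Quill}), which gives 0.9375P_{Quill} = 66.75 ⇒ P_{Quill} = 71.2.
Then P_{Folio} = 59 + 0.25·71.2 = 76.8.

71.2, 76.8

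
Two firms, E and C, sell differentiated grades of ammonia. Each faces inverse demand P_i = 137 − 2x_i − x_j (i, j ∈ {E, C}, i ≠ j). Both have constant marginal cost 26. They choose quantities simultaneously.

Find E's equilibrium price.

70.4

Firm E's profit: π = x_E(137 − 2x_E − x_C) − 26x_E.
∂π/∂x_E = 111 − 4x_E − x_C = 0 ⇒ x_E = 27.75 − 0.25x_C.
By symmetry x_C = x_E; substituting into the reaction function, 1.25x_E = 27.75 and x_E = 22.2.
P_E = 137 − 2·22.2 − 22.2 = 70.4.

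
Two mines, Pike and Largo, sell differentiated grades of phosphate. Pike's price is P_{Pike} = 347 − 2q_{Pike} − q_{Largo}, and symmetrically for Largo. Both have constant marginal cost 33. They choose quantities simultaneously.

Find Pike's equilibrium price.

158.6

Mine Pike's profit: π = q_{Pike}(347 − 2q_{Pike} − q_{Largo}) − 33q_{Pike}.
∂π/∂q_{Pike} = 314 − 4q_{Pike} − q_{Largo} = 0 ⇒ q_{Pike} = 78.5 − 0.25q_{Largo}.
By symmetry q_{Largo} = q_{Pike}; substituting into the reaction function, 1.25q_{Pike} = 78.5 and q_{Pike} = 62.8.
P_{Pike} = 347 − 2·62.8 − 62.8 = 158.6.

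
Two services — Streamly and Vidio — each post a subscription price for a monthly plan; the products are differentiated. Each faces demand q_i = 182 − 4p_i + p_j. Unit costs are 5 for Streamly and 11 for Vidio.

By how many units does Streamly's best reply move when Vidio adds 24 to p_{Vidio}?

3

Streamly's profit: π = (p_{Streamly} − 5)(182 − 4p_{Streamly} + p_{Vidio}).
∂π/∂p_{Streamly} = 202 − 8p_{Streamly} + p_{Vidio} = 0 ⇒ p_{Streamly} = 25.25 + 0.125p_{Vidio}.
The reaction-function slope is 0.125, so a 24-unit rise in p_{Vidio} moves p_{Streamly} by 0.125 × 24 = 3. Streamly's best response rises — the actions are strategic complements.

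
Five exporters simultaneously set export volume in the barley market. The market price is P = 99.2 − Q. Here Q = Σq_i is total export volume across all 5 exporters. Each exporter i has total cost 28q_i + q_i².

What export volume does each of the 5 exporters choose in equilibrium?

8.9

A representative exporter's profit is π_i = q_i(99.2 − Q) − 28q_i − q_i², with Q = q_i + Σ_{j≠i} q_j.
First-order condition: 71.2 − 4q_i − Σ_{j≠i} q_j = 0.
In a symmetric equilibrium every exporter chooses the same q, so Σ_{j≠i} q_j = 4q. The condition becomes 71.2 − 8q = 0, giving q = 71.2/8 = 8.9.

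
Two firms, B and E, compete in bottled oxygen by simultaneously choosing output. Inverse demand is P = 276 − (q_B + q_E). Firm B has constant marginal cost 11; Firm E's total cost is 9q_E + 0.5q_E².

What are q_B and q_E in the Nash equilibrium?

Firm B's profit: π = q_B(276 − (q_B + q_E)) − 11q_B.
∂π/∂q_B = 265 − 2q_B − q_E = 0, so q_B = 132.5 − 0.5q_E.
For E: ∂π/∂q_E = 267 − 3q_E − q_B = 0 ⇒ q_E = 89 − (1/3)q_B.
Plugging q_E into B's best response: q_B = 132.5 − 0.5(89 − (1/3)q_B) ⇒ (5/6)q_B = 88, so q_B = 105.6.
Then q_E = 89 − (1/3)·105.6 = 53.8.

105.6, 53.8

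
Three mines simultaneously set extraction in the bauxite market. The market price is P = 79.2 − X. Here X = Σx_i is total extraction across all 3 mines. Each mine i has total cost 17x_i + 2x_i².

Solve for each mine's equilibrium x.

7.775

A representative mine's profit is π_i = x_i(79.2 − X) − 17x_i − 2x_i², with X = x_i + Σ_{j≠i} x_j.
First-order condition: 62.2 − 6x_i − Σ_{j≠i} x_j = 0.
Imposing symmetry (x_j = x for all j) turns Σ_{j≠i} x_j into 2x, so 62.2 = 8x and x = 7.775.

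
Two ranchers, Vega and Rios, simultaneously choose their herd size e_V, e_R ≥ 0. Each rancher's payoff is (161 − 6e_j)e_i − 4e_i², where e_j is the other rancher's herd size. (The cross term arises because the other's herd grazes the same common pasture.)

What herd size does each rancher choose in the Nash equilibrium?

11.5

Vega's payoff is (161 − 6e_R)e_V − 4e_V².
∂π/∂e_V = 161 − 6e_R − 8e_V = 0, so e_V = 20.125 − 0.75e_R.
By symmetry e_R = e_V; substituting into the reaction function, 1.75e_V = 20.125 and e_V = 11.5.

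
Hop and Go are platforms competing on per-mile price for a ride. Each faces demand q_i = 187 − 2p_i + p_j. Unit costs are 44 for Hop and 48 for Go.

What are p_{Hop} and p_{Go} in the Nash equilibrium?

92.2, 93.8

Hop's profit: π = (p_{Hop} − 44)(187 − 2p_{Hop} + p_{Go}).
∂π/∂p_{Hop} = 275 − 4p_{Hop} + p_{Go} = 0 ⇒ p_{Hop} = 68.75 + 0.25p_{Go}.
Similarly p_{Go} = 70.75 + 0.25p_{Hop}.
Solving the two reaction functions simultaneously: (1 − (0.25)(0.25))p_{Hop} = 68.75 + 0.25·70.75, so 0.9375p_{Hop} = 86.4375 and p_{Hop} = 92.2.
Then p_{Go} = 70.75 + 0.25·92.2 = 93.8.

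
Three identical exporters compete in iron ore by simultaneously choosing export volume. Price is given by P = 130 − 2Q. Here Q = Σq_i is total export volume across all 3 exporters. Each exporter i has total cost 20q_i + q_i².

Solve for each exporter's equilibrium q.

11

A representative exporter's profit is π_i = q_i(130 − 2Q) − 20q_i − q_i², with Q = q_i + Σ_{j≠i} q_j.
First-order condition: 110 − 6q_i − 2Σ_{j≠i} q_j = 0.
In a symmetric equilibrium every exporter chooses the same q, so Σ_{j≠i} q_j = 2q. The condition becomes 110 − 10q = 0, giving q = 110/10 = 11.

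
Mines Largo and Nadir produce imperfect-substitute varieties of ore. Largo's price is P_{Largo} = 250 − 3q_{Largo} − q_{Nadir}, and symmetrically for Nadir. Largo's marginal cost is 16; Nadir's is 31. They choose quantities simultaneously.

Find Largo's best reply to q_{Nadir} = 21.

Mine Largo's profit: π = q_{Largo}(250 − 3q_{Largo} − q_{Nadir}) − 16q_{Largo}.
∂π/∂q_{Largo} = 234 − 6q_{Largo} − q_{Nadir} = 0 ⇒ q_{Largo} = 39 − (1/6)q_{Nadir}.
At q_{Nadir} = 21: q_{Largo} = 39 − (1/6)·21 = 35.5.

35.5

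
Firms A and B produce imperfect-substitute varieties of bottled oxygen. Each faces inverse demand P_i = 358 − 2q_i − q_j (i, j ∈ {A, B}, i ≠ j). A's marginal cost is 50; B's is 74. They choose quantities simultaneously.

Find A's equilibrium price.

176.4

Firm A's profit: π = q_A(358 − 2q_A − q_B) − 50q_A.
∂π/∂q_A = 308 − 4q_A − q_B = 0 ⇒ q_A = 77 − 0.25q_B.
Similarly q_B = 71 − 0.25q_A.
Plugging q_B into A's best response: q_A = 77 − 0.25(71 − 0.25q_A) ⇒ 0.9375q_A = 59.25, so q_A = 63.2.
Then q_B = 71 − 0.25·63.2 = 55.2.
P_A = 358 − 2·63.2 − 55.2 = 176.4.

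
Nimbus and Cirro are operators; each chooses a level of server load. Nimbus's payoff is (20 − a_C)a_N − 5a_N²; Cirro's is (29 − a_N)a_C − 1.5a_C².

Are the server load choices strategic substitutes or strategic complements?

strategic substitutes

Expanding Nimbus's payoff: 20a_N − a_Ca_N − 5a_N².
∂π/∂a_N = 20 − a_C − 10a_N = 0, so a_N = 2 − 0.1a_C.
The best-response slope da_N/da_C = −0.1 < 0: the reaction function is downward-sloping, so the choices are strategic substitutes.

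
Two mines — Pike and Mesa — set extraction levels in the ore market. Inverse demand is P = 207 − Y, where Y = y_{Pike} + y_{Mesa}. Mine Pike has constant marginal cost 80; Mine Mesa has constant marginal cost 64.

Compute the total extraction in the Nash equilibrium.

Mine Pike's profit: π = y_{Pike}(207 − (y_{Pike} + y_{Mesa})) − 80y_{Pike}.
∂π/∂y_{Pike} = 127 − 2y_{Pike} − y_{Mesa} = 0, so y_{Pike} = 63.5 − 0.5y_{Mesa}.
By the same steps for Mesa: y_{Mesa} = 71.5 − 0.5y_{Pike}.
Solving the two reaction functions simultaneously: (1 − (−0.5)(−0.5))y_{Pike} = 63.5 − 0.5·71.5, so 0.75y_{Pike} = 27.75 and y_{Pike} = 37.
Then y_{Mesa} = 71.5 − 0.5·37 = 53.
Total extraction: 37 + 53 = 90.

90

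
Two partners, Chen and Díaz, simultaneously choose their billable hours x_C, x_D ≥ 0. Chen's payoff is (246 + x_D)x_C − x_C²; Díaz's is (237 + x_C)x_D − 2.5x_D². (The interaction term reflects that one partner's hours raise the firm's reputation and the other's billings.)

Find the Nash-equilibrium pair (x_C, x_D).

Expanding Chen's payoff: 246x_C + x_Dx_C − x_C².
∂π/∂x_C = 246 + x_D − 2x_C = 0, so x_C = 123 + 0.5x_D.
Likewise for Díaz: x_D = 47.4 + 0.2x_C.
Substituting the second reaction function into the first: x_C = 123 + 0.5(47.4 + 0.2x_C), which gives 0.9x_C = 146.7 ⇒ x_C = 163.
Then x_D = 47.4 + 0.2·163 = 80.

163, 80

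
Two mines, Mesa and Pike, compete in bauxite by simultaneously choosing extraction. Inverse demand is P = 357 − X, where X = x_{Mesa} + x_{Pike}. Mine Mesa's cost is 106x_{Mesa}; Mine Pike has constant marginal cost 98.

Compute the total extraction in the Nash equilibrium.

170

Mine Mesa's profit: π = x_{Mesa}(357 − (x_{Mesa} + x_{Pike})) − 106x_{Mesa}.
∂π/∂x_{Mesa} = 251 − 2x_{Mesa} − x_{Pike} = 0, so x_{Mesa} = 125.5 − 0.5x_{Pike}.
By the same steps for Pike: x_{Pike} = 129.5 − 0.5x_{Mesa}.
Solving the two reaction functions simultaneously: (1 − (−0.5)(−0.5))x_{Mesa} = 125.5 − 0.5·129.5, so 0.75x_{Mesa} = 60.75 and x_{Mesa} = 81.
Then x_{Pike} = 129.5 − 0.5·81 = 89.
Total extraction: 81 + 89 = 170.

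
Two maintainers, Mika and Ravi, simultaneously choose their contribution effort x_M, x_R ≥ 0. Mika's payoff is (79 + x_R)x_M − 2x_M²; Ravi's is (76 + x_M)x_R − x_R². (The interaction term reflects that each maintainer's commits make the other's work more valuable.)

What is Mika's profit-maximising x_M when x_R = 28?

26.75

Expanding Mika's payoff: 79x_M + x_Rx_M − 2x_M².
∂π/∂x_M = 79 + x_R − 4x_M = 0, so x_M = 19.75 + 0.25x_R.
At x_R = 28: x_M = 19.75 + 0.25·28 = 26.75.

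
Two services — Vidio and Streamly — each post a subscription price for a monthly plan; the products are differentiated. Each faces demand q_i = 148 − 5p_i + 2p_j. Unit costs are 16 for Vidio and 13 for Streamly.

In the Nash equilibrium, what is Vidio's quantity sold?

60.9375

Vidio's profit: π = (p_{Vidio} − 16)(148 − 5p_{Vidio} + 2p_{Streamly}).
∂π/∂p_{Vidio} = 228 − 10p_{Vidio} + 2p_{Streamly} = 0 ⇒ p_{Vidio} = 22.8 + 0.2p_{Streamly}.
Similarly p_{Streamly} = 21.3 + 0.2p_{Vidio}.
Solving the two reaction functions simultaneously: (1 − (0.2)(0.2))p_{Vidio} = 22.8 + 0.2·21.3, so 0.96p_{Vidio} = 27.06 and p_{Vidio} = 28.1875.
Then p_{Streamly} = 21.3 + 0.2·28.1875 = 26.9375.
q_{Vidio} = 148 − 5·28.1875 + 2·26.9375 = 60.9375.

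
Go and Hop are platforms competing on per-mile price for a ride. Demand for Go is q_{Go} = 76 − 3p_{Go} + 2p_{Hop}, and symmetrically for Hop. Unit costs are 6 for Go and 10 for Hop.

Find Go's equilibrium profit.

999.1875

Go's profit: π = (p_{Go} − 6)(76 − 3p_{Go} + 2p_{Hop}).
∂π/∂p_{Go} = 94 − 6p_{Go} + 2p_{Hop} = 0 ⇒ p_{Go} = 47/3 + (1/3)p_{Hop}.
Similarly p_{Hop} = 53/3 + (1/3)p_{Go}.
Solving the two reaction functions simultaneously: (1 − (1/3)(1/3))p_{Go} = 47/3 + (1/3)·(53/3), so (8/9)p_{Go} = 194/9 and p_{Go} = 24.25.
Then p_{Hop} = 53/3 + (1/3)·24.25 = 25.75.
q_{Go} = 76 − 3·24.25 + 2·25.75 = 54.75.
Profit = (24.25 − 6)·54.75 = 999.1875.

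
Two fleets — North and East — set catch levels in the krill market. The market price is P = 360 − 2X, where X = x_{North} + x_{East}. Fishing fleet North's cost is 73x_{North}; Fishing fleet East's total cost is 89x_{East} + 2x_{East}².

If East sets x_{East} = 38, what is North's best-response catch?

Fishing fleet North's profit: π = x_{North}(360 − 2(x_{North} + x_{East})) − 73x_{North}.
∂π/∂x_{North} = 287 − 4x_{North} − 2x_{East} = 0, so x_{North} = 71.75 − 0.5x_{East}.
At x_{East} = 38: x_{North} = 71.75 − 0.5·38 = 52.75.

52.75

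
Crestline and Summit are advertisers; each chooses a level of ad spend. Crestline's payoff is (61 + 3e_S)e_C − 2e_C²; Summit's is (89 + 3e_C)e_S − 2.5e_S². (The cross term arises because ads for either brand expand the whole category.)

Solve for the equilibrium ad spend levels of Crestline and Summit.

52, 49

Expanding Crestline's payoff: 61e_C + 3e_Se_C − 2e_C².
∂π/∂e_C = 61 + 3e_S − 4e_C = 0, so e_C = 15.25 + 0.75e_S.
Likewise for Summit: e_S = 17.8 + 0.6e_C.
Solving the two reaction functions simultaneously: (1 − (0.75)(0.6))e_C = 15.25 + 0.75·17.8, so 0.55e_C = 28.6 and e_C = 52.
Then e_S = 17.8 + 0.6·52 = 49.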